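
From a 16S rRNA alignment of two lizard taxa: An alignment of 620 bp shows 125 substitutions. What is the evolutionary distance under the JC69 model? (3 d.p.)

0.235

p = 125/620 ≈ 0.201613.
d = −(3/4) ln(1 − 4p/3) = −0.75 ln(1 − 0.268817) = −0.75 ln(0.731183)
  = −0.75 × (-0.313092) = 0.234819 substitutions/site.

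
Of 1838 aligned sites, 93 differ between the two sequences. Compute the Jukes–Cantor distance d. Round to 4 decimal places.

0.0524

p = 93/1838 ≈ 0.050598.
d = −(3/4) ln(1 − 4p/3) = −0.75 ln(1 − 0.067464) = −0.75 ln(0.932536)
  = −0.75 × (-0.069848) = 0.052386 substitutions/site.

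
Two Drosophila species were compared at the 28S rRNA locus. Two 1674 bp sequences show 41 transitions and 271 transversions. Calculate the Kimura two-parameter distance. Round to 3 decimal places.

P = 41/1674 ≈ 0.024492 and Q = 271/1674 ≈ 0.161888.
Under the Kimura two-parameter model, d = −½ ln(1 − 2P − Q) − ¼ ln(1 − 2Q).
1 − 2P − Q = 0.789128, giving −½ ln(0.789128) = 0.118413.
1 − 2Q = 0.676224, giving −¼ ln(0.676224) = 0.097808.
d = 0.118413 + 0.097808 = 0.216221.

0.216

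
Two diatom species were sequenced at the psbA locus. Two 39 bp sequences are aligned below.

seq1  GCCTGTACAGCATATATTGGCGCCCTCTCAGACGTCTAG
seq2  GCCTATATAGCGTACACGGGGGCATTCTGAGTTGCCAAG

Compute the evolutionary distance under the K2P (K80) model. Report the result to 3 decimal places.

0.507

Of 39 sites, 8 differences are transitions and 6 are transversions, so P = 8/39 ≈ 0.205128 and Q = 6/39 ≈ 0.153846.
Under the Kimura two-parameter model, d = −½ ln(1 − 2P − Q) − ¼ ln(1 − 2Q).
1 − 2P − Q = 0.435898, giving −½ ln(0.435898) = 0.415174.
1 − 2Q = 0.692308, giving −¼ ln(0.692308) = 0.091931.
d = 0.415174 + 0.091931 = 0.507105.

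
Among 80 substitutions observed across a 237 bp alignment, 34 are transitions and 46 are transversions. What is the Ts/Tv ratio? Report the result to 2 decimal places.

0.74

R = 34/46 = 0.739130… ≈ 0.74 (to 2 d.p.).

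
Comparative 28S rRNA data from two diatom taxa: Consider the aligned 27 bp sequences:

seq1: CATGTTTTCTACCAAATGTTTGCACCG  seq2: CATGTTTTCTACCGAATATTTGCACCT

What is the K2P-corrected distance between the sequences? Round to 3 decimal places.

Of 27 sites, 2 differences are transitions and 1 are transversions, so P = 2/27 ≈ 0.074074 and Q = 1/27 ≈ 0.037037.
Under the Kimura two-parameter model, d = −½ ln(1 − 2P − Q) − ¼ ln(1 − 2Q).
1 − 2P − Q = 0.814815, giving −½ ln(0.814815) = 0.102397.
1 − 2Q = 0.925926, giving −¼ ln(0.925926) = 0.019240.
d = 0.102397 + 0.019240 = 0.121637.

0.122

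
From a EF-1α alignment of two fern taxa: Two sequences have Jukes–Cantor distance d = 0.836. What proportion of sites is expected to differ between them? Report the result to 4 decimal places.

0.5040

p = (3/4)(1 − e^(−4d/3)) = 0.75 × (1 − e^(-1.114667)) = 0.75 × (1 − 0.328024) = 0.503982.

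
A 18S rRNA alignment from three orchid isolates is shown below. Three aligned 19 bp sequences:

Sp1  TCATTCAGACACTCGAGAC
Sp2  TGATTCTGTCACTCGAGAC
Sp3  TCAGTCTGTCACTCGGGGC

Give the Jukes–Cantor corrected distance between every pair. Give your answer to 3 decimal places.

Sp1–Sp2: 3/19 sites differ → p ≈ 0.157895, d = −0.75 ln(1 − 0.210527) = 0.177292 ≈ 0.177.
Sp1–Sp3: 5/19 sites differ → p ≈ 0.263158, d = −0.75 ln(1 − 0.350877) = 0.324100 ≈ 0.324.
Sp2–Sp3: 4/19 sites differ → p ≈ 0.210526, d = −0.75 ln(1 − 0.280701) = 0.247109 ≈ 0.247.

d(Sp1,Sp2) = 0.177, d(Sp1,Sp3) = 0.324, d(Sp2,Sp3) = 0.247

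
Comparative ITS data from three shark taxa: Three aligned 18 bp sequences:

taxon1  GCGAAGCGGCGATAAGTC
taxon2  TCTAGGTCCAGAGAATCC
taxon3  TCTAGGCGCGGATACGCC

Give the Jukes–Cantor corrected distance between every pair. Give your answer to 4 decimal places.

taxon1–taxon2: 10/18 sites differ → p ≈ 0.555556, d = −0.75 ln(1 − 0.740741) = 1.012446 ≈ 1.0124.
taxon1–taxon3: 7/18 sites differ → p ≈ 0.388889, d = −0.75 ln(1 − 0.518519) = 0.548166 ≈ 0.5482.
taxon2–taxon3: 6/18 sites differ → p ≈ 0.333333, d = −0.75 ln(1 − 0.444444) = 0.440839 ≈ 0.4408.

d(taxon1,taxon2) = 1.0124, d(taxon1,taxon3) = 0.5482, d(taxon2,taxon3) = 0.4408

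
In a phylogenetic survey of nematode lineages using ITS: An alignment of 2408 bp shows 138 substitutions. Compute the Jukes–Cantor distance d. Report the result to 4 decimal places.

p = 138/2408 ≈ 0.057309.
d = −(3/4) ln(1 − 4p/3) = −0.75 ln(1 − 0.076412) = −0.75 ln(0.923588)
  = −0.75 × (-0.079489) = 0.059617 substitutions/site.

0.0596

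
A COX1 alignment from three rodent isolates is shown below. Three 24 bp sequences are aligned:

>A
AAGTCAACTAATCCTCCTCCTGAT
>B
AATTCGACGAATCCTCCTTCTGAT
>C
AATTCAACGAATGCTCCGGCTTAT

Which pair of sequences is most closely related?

A–B: 4/24 differ, p = 0.167, d = 0.188.
A–C: 6/24 differ, p = 0.250, d = 0.304.
B–C: 5/24 differ, p = 0.208, d = 0.244.
The smallest distance is between A and B.

A and B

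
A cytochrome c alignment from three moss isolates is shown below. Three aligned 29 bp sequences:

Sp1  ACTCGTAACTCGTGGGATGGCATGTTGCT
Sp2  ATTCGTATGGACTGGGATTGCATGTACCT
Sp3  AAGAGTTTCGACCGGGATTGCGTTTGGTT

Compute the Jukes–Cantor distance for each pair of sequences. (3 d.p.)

Sp1–Sp2: 9/29 sites differ → p ≈ 0.310345, d = −0.75 ln(1 − 0.413793) = 0.400562 ≈ 0.401.
Sp1–Sp3: 14/29 sites differ → p ≈ 0.482759, d = −0.75 ln(1 − 0.643679) = 0.773942 ≈ 0.774.
Sp2–Sp3: 11/29 sites differ → p ≈ 0.37931, d = −0.75 ln(1 − 0.505747) = 0.528531 ≈ 0.529.

d(Sp1,Sp2) = 0.401, d(Sp1,Sp3) = 0.774, d(Sp2,Sp3) = 0.529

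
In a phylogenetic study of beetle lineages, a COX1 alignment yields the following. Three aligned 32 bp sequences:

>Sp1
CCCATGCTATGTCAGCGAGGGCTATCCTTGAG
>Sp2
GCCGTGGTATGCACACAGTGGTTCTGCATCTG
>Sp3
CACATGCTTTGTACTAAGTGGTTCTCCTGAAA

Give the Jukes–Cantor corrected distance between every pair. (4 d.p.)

Sp1–Sp2: 16/32 sites differ → p = 0.5, d = −0.75 ln(1 − 0.666667) = 0.823960 ≈ 0.8240.
Sp1–Sp3: 14/32 sites differ → p = 0.4375, d = −0.75 ln(1 − 0.583333) = 0.656601 ≈ 0.6566.
Sp2–Sp3: 14/32 sites differ → p = 0.4375, d = −0.75 ln(1 − 0.583333) = 0.656601 ≈ 0.6566.

d(Sp1,Sp2) = 0.8240, d(Sp1,Sp3) = 0.6566, d(Sp2,Sp3) = 0.6566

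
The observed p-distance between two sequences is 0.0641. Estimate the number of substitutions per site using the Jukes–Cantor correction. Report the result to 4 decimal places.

d = −(3/4) ln(1 − 4p/3) = −0.75 ln(1 − 0.085467) = −0.75 ln(0.914533)
  = −0.75 × (-0.089342) = 0.067007 substitutions/site.

0.0670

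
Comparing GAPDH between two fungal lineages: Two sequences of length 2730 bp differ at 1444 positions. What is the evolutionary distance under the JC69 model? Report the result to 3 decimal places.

p = 1444/2730 ≈ 0.528938.
d = −(3/4) ln(1 − 4p/3) = −0.75 ln(1 − 0.705251) = −0.75 ln(0.294749)
  = −0.75 × (-1.221631) = 0.916223 substitutions/site.

0.916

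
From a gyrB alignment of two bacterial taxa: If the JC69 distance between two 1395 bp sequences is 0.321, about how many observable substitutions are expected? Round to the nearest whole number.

364

Invert JC69: p = (3/4)(1 − e^(−4d/3)) = 0.75 × (1 − e^(-0.428)) = 0.75 × (1 − 0.651811) = 0.261142.
Expected differing sites = pL ≈ 0.261142 × 1395 = 364.29309 ≈ 364.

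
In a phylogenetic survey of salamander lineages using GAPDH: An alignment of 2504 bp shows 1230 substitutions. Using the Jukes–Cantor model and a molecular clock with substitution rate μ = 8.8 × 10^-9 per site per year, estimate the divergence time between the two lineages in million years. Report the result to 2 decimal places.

45.34

p = 1230/2504 ≈ 0.491214.
d = −(3/4) ln(1 − 4p/3) = −0.75 ln(1 − 0.654952) = −0.75 ln(0.345048)
  = −0.75 × (-1.064072) = 0.798054 substitutions/site.
Under a molecular clock d = 2μt, so t = d/(2μ) = 0.798054 / (2 × 8.8 × 10^-9) = 45.34 million years.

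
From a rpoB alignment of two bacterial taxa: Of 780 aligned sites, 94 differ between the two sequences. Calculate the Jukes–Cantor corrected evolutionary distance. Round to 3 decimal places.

0.131

p = 94/780 ≈ 0.120513.
d = −(3/4) ln(1 − 4p/3) = −0.75 ln(1 − 0.160684) = −0.75 ln(0.839316)
  = −0.75 × (-0.175168) = 0.131376 substitutions/site.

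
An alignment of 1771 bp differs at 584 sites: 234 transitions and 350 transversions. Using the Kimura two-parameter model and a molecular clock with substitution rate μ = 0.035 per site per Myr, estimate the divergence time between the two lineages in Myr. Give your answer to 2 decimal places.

P = 234/1771 ≈ 0.132129 and Q = 350/1771 ≈ 0.197628.
Under the Kimura two-parameter model, d = −½ ln(1 − 2P − Q) − ¼ ln(1 − 2Q).
1 − 2P − Q = 0.538114, giving −½ ln(0.538114) = 0.309842.
1 − 2Q = 0.604744, giving −¼ ln(0.604744) = 0.125738.
d = 0.309842 + 0.125738 = 0.435580.
Under a molecular clock d = 2μt, so t = d/(2μ) = 0.435580 / (2 × 0.035) = 6.22 Myr.

6.22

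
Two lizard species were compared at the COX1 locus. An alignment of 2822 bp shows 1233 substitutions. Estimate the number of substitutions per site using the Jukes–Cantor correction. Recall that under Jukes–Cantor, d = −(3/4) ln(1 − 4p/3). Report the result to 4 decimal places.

p = 1233/2822 ≈ 0.436924.
d = −(3/4) ln(1 − 4p/3) = −0.75 ln(1 − 0.582565) = −0.75 ln(0.417435)
  = −0.75 × (-0.873626) = 0.655220 substitutions/site.

0.6552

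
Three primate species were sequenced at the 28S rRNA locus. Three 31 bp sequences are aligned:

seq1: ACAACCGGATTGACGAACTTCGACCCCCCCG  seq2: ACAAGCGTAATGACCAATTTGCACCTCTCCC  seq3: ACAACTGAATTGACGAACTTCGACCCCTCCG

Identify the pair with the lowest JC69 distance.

seq1 and seq3

seq1–seq2: 10/31 differ, p = 0.323, d = 0.422.
seq1–seq3: 3/31 differ, p = 0.097, d = 0.104.
seq2–seq3: 10/31 differ, p = 0.323, d = 0.422.
The smallest distance is between seq1 and seq3.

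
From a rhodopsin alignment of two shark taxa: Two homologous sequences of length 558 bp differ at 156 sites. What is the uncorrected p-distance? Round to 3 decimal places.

p = 156/558 = 0.279569… ≈ 0.280 (to 3 d.p.).

0.280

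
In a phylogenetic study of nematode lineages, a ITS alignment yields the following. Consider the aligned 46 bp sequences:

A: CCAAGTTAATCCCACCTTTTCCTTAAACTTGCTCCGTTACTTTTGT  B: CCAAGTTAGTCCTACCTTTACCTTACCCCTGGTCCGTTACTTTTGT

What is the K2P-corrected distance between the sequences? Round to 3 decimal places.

Of 46 sites, 3 differences are transitions and 4 are transversions, so P = 3/46 ≈ 0.065217 and Q = 4/46 ≈ 0.086957.
Under the Kimura two-parameter model, d = −½ ln(1 − 2P − Q) − ¼ ln(1 − 2Q).
1 − 2P − Q = 0.782609, giving −½ ln(0.782609) = 0.122561.
1 − 2Q = 0.826086, giving −¼ ln(0.826086) = 0.047764.
d = 0.122561 + 0.047764 = 0.170325.

0.170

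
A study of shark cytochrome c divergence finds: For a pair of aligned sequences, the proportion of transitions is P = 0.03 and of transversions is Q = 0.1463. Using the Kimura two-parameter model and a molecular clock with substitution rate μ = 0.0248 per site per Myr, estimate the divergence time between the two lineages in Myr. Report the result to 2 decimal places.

4.07

Under the Kimura two-parameter model, d = −½ ln(1 − 2P − Q) − ¼ ln(1 − 2Q).
1 − 2P − Q = 0.7937, giving −½ ln(0.7937) = 0.115525.
1 − 2Q = 0.7074, giving −¼ ln(0.7074) = 0.086540.
d = 0.115525 + 0.086540 = 0.202065.
Under a molecular clock d = 2μt, so t = d/(2μ) = 0.202065 / (2 × 0.0248) = 4.07 Myr.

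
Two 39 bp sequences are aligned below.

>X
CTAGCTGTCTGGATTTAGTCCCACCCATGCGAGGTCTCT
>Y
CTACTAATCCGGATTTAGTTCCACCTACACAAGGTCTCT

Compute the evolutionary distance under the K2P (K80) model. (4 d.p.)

Of 39 sites, 8 differences are transitions and 2 are transversions, so P = 8/39 ≈ 0.205128 and Q = 2/39 ≈ 0.051282.
Under the Kimura two-parameter model, d = −½ ln(1 − 2P − Q) − ¼ ln(1 − 2Q).
1 − 2P − Q = 0.538462, giving −½ ln(0.538462) = 0.309519.
1 − 2Q = 0.897436, giving −¼ ln(0.897436) = 0.027053.
d = 0.309519 + 0.027053 = 0.336572.

0.3366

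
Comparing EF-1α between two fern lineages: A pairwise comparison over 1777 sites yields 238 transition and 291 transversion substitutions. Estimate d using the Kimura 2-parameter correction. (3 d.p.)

P = 238/1777 ≈ 0.133934 and Q = 291/1777 ≈ 0.163759.
Under the Kimura two-parameter model, d = −½ ln(1 − 2P − Q) − ¼ ln(1 − 2Q).
1 − 2P − Q = 0.568373, giving −½ ln(0.568373) = 0.282489.
1 − 2Q = 0.672482, giving −¼ ln(0.672482) = 0.099195.
d = 0.282489 + 0.099195 = 0.381684.

0.382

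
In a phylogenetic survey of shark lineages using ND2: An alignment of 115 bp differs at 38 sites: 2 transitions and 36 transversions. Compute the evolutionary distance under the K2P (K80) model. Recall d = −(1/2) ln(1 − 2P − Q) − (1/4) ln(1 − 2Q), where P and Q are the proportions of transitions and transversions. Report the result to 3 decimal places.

0.460

P = 2/115 ≈ 0.017391 and Q = 36/115 ≈ 0.313043.
Under the Kimura two-parameter model, d = −½ ln(1 − 2P − Q) − ¼ ln(1 − 2Q).
1 − 2P − Q = 0.652175, giving −½ ln(0.652175) = 0.213721.
1 − 2Q = 0.373914, giving −¼ ln(0.373914) = 0.245932.
d = 0.213721 + 0.245932 = 0.459653.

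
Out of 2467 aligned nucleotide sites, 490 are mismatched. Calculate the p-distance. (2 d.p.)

0.20

p = 490/2467 = 0.198621… ≈ 0.20 (to 2 d.p.).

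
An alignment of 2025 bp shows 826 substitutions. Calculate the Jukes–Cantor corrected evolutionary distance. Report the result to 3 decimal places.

p = 826/2025 ≈ 0.407901.
d = −(3/4) ln(1 − 4p/3) = −0.75 ln(1 − 0.543868) = −0.75 ln(0.456132)
  = −0.75 × (-0.784973) = 0.588730 substitutions/site.

0.589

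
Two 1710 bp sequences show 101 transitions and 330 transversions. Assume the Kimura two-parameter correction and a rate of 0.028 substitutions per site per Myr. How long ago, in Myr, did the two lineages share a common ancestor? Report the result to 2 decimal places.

5.50

P = 101/1710 ≈ 0.059064 and Q = 330/1710 ≈ 0.192982.
Under the Kimura two-parameter model, d = −½ ln(1 − 2P − Q) − ¼ ln(1 − 2Q).
1 − 2P − Q = 0.68889, giving −½ ln(0.68889) = 0.186337.
1 − 2Q = 0.614036, giving −¼ ln(0.614036) = 0.121925.
d = 0.186337 + 0.121925 = 0.308262.
Under a molecular clock d = 2μt, so t = d/(2μ) = 0.308262 / (2 × 0.028) = 5.50 Myr.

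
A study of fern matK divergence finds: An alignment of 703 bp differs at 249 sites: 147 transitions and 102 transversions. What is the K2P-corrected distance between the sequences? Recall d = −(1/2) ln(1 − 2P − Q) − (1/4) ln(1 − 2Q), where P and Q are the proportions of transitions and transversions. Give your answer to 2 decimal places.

0.50

P = 147/703 ≈ 0.209104 and Q = 102/703 ≈ 0.145092.
Under the Kimura two-parameter model, d = −½ ln(1 − 2P − Q) − ¼ ln(1 − 2Q).
1 − 2P − Q = 0.4367, giving −½ ln(0.4367) = 0.414254.
1 − 2Q = 0.709816, giving −¼ ln(0.709816) = 0.085687.
d = 0.414254 + 0.085687 = 0.499941.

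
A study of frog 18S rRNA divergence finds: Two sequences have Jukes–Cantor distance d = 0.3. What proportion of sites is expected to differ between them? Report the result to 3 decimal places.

p = (3/4)(1 − e^(−4d/3)) = 0.75 × (1 − e^(-0.4)) = 0.75 × (1 − 0.670320) = 0.247260.

0.247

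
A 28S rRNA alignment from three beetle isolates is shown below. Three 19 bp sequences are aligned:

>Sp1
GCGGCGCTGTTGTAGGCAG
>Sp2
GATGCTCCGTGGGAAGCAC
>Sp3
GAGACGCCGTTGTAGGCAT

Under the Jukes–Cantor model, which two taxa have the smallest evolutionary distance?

Sp1 and Sp3

Sp1–Sp2: 8/19 differ, p = 0.421, d = 0.618.
Sp1–Sp3: 4/19 differ, p = 0.211, d = 0.247.
Sp2–Sp3: 7/19 differ, p = 0.368, d = 0.507.
The smallest distance is between Sp1 and Sp3.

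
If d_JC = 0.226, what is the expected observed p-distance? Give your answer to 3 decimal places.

p = (3/4)(1 − e^(−4d/3)) = 0.75 × (1 − e^(-0.301333)) = 0.75 × (1 − 0.739831) = 0.195127.

0.195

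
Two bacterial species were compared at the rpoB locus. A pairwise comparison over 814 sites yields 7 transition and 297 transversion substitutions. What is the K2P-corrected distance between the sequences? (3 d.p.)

0.568

P = 7/814 ≈ 0.0086 and Q = 297/814 ≈ 0.364865.
Under the Kimura two-parameter model, d = −½ ln(1 − 2P − Q) − ¼ ln(1 − 2Q).
1 − 2P − Q = 0.617935, giving −½ ln(0.617935) = 0.240686.
1 − 2Q = 0.27027, giving −¼ ln(0.27027) = 0.327083.
d = 0.240686 + 0.327083 = 0.567769.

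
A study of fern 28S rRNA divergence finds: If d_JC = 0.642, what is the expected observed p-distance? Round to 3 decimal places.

0.431

p = (3/4)(1 − e^(−4d/3)) = 0.75 × (1 − e^(-0.856)) = 0.75 × (1 − 0.424858) = 0.431357.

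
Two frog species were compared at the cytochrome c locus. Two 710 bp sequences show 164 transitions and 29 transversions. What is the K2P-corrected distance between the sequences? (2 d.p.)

0.37

P = 164/710 ≈ 0.230986 and Q = 29/710 ≈ 0.040845.
Under the Kimura two-parameter model, d = −½ ln(1 − 2P − Q) − ¼ ln(1 − 2Q).
1 − 2P − Q = 0.497183, giving −½ ln(0.497183) = 0.349399.
1 − 2Q = 0.91831, giving −¼ ln(0.91831) = 0.021305.
d = 0.349399 + 0.021305 = 0.370704.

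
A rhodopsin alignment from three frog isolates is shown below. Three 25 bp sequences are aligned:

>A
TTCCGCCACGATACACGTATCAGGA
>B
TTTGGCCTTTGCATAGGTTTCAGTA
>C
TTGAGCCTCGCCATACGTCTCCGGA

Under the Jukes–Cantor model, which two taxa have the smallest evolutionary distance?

A and C

A–B: 11/25 differ, p = 0.440, d = 0.663.
A–C: 8/25 differ, p = 0.320, d = 0.417.
B–C: 9/25 differ, p = 0.360, d = 0.490.
The smallest distance is between A and C.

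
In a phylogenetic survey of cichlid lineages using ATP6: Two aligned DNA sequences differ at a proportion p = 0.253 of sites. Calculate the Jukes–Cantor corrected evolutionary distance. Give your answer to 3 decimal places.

0.309

d = −(3/4) ln(1 − 4p/3) = −0.75 ln(1 − 0.337333) = −0.75 ln(0.662667)
  = −0.75 × (-0.411483) = 0.308612 substitutions/site.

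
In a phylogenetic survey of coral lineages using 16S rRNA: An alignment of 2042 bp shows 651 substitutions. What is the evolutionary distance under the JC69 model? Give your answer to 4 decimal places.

0.4151

p = 651/2042 ≈ 0.318805.
d = −(3/4) ln(1 − 4p/3) = −0.75 ln(1 − 0.425073) = −0.75 ln(0.574927)
  = −0.75 × (-0.553512) = 0.415134 substitutions/site.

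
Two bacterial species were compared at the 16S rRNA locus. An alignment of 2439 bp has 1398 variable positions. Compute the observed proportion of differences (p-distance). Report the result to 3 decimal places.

0.573

p = 1398/2439 = 0.573185… ≈ 0.573 (to 3 d.p.).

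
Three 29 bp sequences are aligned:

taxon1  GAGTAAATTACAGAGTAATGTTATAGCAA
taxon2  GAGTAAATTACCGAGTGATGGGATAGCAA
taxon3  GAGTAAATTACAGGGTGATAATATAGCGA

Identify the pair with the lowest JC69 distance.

taxon1 and taxon2

taxon1–taxon2: 4/29 differ, p = 0.138, d = 0.152.
taxon1–taxon3: 5/29 differ, p = 0.172, d = 0.196.
taxon2–taxon3: 6/29 differ, p = 0.207, d = 0.242.
The smallest distance is between taxon1 and taxon2.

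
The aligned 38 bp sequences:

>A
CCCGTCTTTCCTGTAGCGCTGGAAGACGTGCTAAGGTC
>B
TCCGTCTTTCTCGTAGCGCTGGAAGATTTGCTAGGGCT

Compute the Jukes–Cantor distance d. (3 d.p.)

The sequences differ at 8 of 38 sites (1, 11, 12, 27, 28, 34, 37, 38), so p = 8/38 ≈ 0.210526.
d = −(3/4) ln(1 − 4p/3) = −0.75 ln(1 − 0.280701) = −0.75 ln(0.719299)
  = −0.75 × (-0.329478) = 0.247109 substitutions/site.

0.247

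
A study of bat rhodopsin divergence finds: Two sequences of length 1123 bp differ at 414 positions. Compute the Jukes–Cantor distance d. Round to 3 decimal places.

0.507

p = 414/1123 ≈ 0.368655.
d = −(3/4) ln(1 − 4p/3) = −0.75 ln(1 − 0.49154) = −0.75 ln(0.50846)
  = −0.75 × (-0.676369) = 0.507277 substitutions/site.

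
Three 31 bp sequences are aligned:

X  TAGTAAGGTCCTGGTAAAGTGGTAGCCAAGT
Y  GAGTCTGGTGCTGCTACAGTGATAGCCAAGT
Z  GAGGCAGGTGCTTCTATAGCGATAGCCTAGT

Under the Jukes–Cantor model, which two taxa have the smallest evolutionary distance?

X–Y: 7/31 differ, p = 0.226, d = 0.269.
X–Z: 10/31 differ, p = 0.323, d = 0.422.
Y–Z: 6/31 differ, p = 0.194, d = 0.224.
The smallest distance is between Y and Z.

Y and Z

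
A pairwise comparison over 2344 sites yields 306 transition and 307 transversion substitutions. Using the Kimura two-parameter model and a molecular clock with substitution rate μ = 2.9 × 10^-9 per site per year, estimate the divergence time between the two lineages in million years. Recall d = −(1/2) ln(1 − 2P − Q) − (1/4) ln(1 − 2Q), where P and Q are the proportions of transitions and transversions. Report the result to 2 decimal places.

P = 306/2344 ≈ 0.130546 and Q = 307/2344 ≈ 0.130973.
Under the Kimura two-parameter model, d = −½ ln(1 − 2P − Q) − ¼ ln(1 − 2Q).
1 − 2P − Q = 0.607935, giving −½ ln(0.607935) = 0.248844.
1 − 2Q = 0.738054, giving −¼ ln(0.738054) = 0.075935.
d = 0.248844 + 0.075935 = 0.324779.
Under a molecular clock d = 2μt, so t = d/(2μ) = 0.324779 / (2 × 2.9 × 10^-9) = 56.00 million years.

56.00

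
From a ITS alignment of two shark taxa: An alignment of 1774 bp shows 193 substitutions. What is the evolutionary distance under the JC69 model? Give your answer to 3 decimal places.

p = 193/1774 ≈ 0.108794.
d = −(3/4) ln(1 − 4p/3) = −0.75 ln(1 − 0.145059) = −0.75 ln(0.854941)
  = −0.75 × (-0.156723) = 0.117542 substitutions/site.

0.118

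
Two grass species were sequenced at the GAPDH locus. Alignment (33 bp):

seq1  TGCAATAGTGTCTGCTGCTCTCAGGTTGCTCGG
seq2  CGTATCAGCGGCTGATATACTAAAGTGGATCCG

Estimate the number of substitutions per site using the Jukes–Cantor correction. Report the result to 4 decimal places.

The sequences differ at 15 of 33 sites, so p = 15/33 ≈ 0.454545.
d = −(3/4) ln(1 − 4p/3) = −0.75 ln(1 − 0.60606) = −0.75 ln(0.39394)
  = −0.75 × (-0.931557) = 0.698668 substitutions/site.

0.6987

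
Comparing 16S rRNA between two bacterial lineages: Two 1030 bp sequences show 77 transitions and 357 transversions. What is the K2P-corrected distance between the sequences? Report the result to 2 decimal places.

P = 77/1030 ≈ 0.074757 and Q = 357/1030 ≈ 0.346602.
Under the Kimura two-parameter model, d = −½ ln(1 − 2P − Q) − ¼ ln(1 − 2Q).
1 − 2P − Q = 0.503884, giving −½ ln(0.503884) = 0.342705.
1 − 2Q = 0.306796, giving −¼ ln(0.306796) = 0.295393.
d = 0.342705 + 0.295393 = 0.638098.

0.64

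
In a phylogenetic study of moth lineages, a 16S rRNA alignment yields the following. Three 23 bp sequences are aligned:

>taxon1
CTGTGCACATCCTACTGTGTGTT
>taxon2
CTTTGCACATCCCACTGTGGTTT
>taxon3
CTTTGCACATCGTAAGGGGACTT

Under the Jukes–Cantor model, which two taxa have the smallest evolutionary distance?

taxon1–taxon2: 4/23 differ, p = 0.174, d = 0.198.
taxon1–taxon3: 7/23 differ, p = 0.304, d = 0.390.
taxon2–taxon3: 7/23 differ, p = 0.304, d = 0.390.
The smallest distance is between taxon1 and taxon2.

taxon1 and taxon2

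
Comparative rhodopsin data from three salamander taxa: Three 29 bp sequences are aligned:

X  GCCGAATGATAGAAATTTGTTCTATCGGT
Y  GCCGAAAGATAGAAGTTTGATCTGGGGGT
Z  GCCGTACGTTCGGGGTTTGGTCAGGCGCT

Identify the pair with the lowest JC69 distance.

X and Y

X–Y: 6/29 differ, p = 0.207, d = 0.242.
X–Z: 12/29 differ, p = 0.414, d = 0.602.
Y–Z: 10/29 differ, p = 0.345, d = 0.462.
The smallest distance is between X and Y.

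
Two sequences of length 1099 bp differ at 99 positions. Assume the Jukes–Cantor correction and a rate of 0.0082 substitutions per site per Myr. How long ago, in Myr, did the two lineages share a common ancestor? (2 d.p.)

p = 99/1099 ≈ 0.090082.
d = −(3/4) ln(1 − 4p/3) = −0.75 ln(1 − 0.120109) = −0.75 ln(0.879891)
  = −0.75 × (-0.127957) = 0.095968 substitutions/site.
Under a molecular clock d = 2μt, so t = d/(2μ) = 0.095968 / (2 × 0.0082) = 5.85 Myr.

5.85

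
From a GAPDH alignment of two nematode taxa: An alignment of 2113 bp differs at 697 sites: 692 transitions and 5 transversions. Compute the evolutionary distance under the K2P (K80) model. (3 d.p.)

0.537

P = 692/2113 ≈ 0.327496 and Q = 5/2113 ≈ 0.002366.
Under the Kimura two-parameter model, d = −½ ln(1 − 2P − Q) − ¼ ln(1 − 2Q).
1 − 2P − Q = 0.342642, giving −½ ln(0.342642) = 0.535535.
1 − 2Q = 0.995268, giving −¼ ln(0.995268) = 0.001186.
d = 0.535535 + 0.001186 = 0.536721.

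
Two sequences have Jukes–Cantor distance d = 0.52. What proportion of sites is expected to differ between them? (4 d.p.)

p = (3/4)(1 − e^(−4d/3)) = 0.75 × (1 − e^(-0.693333)) = 0.75 × (1 − 0.499907) = 0.375070.

0.3751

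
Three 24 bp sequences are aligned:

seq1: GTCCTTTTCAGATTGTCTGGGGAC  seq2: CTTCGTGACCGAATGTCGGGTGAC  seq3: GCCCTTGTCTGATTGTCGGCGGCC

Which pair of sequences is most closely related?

seq1 and seq3

seq1–seq2: 9/24 differ, p = 0.375, d = 0.520.
seq1–seq3: 6/24 differ, p = 0.250, d = 0.304.
seq2–seq3: 10/24 differ, p = 0.417, d = 0.608.
The smallest distance is between seq1 and seq3.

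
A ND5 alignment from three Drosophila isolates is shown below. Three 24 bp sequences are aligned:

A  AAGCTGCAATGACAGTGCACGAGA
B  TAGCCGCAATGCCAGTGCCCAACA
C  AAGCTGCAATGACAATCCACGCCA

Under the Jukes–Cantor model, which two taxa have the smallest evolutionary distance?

A–B: 6/24 differ, p = 0.250, d = 0.304.
A–C: 4/24 differ, p = 0.167, d = 0.188.
B–C: 8/24 differ, p = 0.333, d = 0.441.
The smallest distance is between A and C.

A and C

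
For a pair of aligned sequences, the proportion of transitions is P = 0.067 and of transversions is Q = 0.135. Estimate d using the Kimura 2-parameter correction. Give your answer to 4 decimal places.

Under the Kimura two-parameter model, d = −½ ln(1 − 2P − Q) − ¼ ln(1 − 2Q).
1 − 2P − Q = 0.731, giving −½ ln(0.731) = 0.156671.
1 − 2Q = 0.73, giving −¼ ln(0.73) = 0.078678.
d = 0.156671 + 0.078678 = 0.235349.

0.2353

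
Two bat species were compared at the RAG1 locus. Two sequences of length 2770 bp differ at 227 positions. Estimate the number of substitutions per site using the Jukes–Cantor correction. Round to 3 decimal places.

0.087

p = 227/2770 ≈ 0.081949.
d = −(3/4) ln(1 − 4p/3) = −0.75 ln(1 − 0.109265) = −0.75 ln(0.890735)
  = −0.75 × (-0.115708) = 0.086781 substitutions/site.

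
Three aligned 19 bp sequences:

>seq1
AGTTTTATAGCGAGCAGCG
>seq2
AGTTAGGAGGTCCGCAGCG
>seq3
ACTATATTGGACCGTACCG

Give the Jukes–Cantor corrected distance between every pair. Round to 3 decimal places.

seq1–seq2: 8/19 sites differ → p ≈ 0.421053, d = −0.75 ln(1 − 0.561404) = 0.618132 ≈ 0.618.
seq1–seq3: 10/19 sites differ → p ≈ 0.526316, d = −0.75 ln(1 − 0.701755) = 0.907380 ≈ 0.907.
seq2–seq3: 9/19 sites differ → p ≈ 0.473684, d = −0.75 ln(1 − 0.631579) = 0.748897 ≈ 0.749.

d(seq1,seq2) = 0.618, d(seq1,seq3) = 0.907, d(seq2,seq3) = 0.749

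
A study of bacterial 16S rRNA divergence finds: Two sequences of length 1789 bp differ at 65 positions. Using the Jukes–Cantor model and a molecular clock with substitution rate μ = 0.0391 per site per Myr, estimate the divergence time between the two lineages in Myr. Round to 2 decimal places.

0.48

p = 65/1789 ≈ 0.036333.
d = −(3/4) ln(1 − 4p/3) = −0.75 ln(1 − 0.048444) = −0.75 ln(0.951556)
  = −0.75 × (-0.049657) = 0.037243 substitutions/site.
Under a molecular clock d = 2μt, so t = d/(2μ) = 0.037243 / (2 × 0.0391) = 0.48 Myr.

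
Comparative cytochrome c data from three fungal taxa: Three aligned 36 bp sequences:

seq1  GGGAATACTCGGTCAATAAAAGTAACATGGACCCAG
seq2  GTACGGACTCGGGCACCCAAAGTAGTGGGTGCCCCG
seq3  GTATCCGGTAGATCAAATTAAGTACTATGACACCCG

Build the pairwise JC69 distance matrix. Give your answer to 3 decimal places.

d(seq1,seq2) = 0.673, d(seq1,seq3) = 0.824, d(seq2,seq3) = 0.824

seq1–seq2: 16/36 sites differ → p ≈ 0.444444, d = −0.75 ln(1 − 0.592592) = 0.673455 ≈ 0.673.
seq1–seq3: 18/36 sites differ → p = 0.5, d = −0.75 ln(1 − 0.666667) = 0.823960 ≈ 0.824.
seq2–seq3: 18/36 sites differ → p = 0.5, d = −0.75 ln(1 − 0.666667) = 0.823960 ≈ 0.824.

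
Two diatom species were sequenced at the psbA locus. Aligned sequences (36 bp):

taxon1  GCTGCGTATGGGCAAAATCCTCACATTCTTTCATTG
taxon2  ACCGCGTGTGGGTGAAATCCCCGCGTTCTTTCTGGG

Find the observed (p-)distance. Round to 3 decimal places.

The sequences differ at 11 of 36 positions.
p = 11/36 = 0.305555… ≈ 0.306 (to 3 d.p.).

0.306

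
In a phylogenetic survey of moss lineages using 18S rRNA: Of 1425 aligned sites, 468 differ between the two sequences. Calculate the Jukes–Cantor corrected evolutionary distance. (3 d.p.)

p = 468/1425 ≈ 0.328421.
d = −(3/4) ln(1 − 4p/3) = −0.75 ln(1 − 0.437895) = −0.75 ln(0.562105)
  = −0.75 × (-0.576067) = 0.432050 substitutions/site.

0.432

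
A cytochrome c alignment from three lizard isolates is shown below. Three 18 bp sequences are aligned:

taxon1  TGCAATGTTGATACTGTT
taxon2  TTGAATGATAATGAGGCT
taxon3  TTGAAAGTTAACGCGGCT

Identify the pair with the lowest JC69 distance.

taxon2 and taxon3

taxon1–taxon2: 8/18 differ, p = 0.444, d = 0.673.
taxon1–taxon3: 8/18 differ, p = 0.444, d = 0.673.
taxon2–taxon3: 4/18 differ, p = 0.222, d = 0.264.
The smallest distance is between taxon2 and taxon3.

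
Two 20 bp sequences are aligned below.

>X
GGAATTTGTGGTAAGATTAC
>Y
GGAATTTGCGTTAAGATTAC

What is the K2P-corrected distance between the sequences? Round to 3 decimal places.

Of 20 sites, 1 differences are transitions and 1 are transversions, so P = 1/20 = 0.05 and Q = 1/20 = 0.05.
Under the Kimura two-parameter model, d = −½ ln(1 − 2P − Q) − ¼ ln(1 − 2Q).
1 − 2P − Q = 0.85, giving −½ ln(0.85) = 0.081259.
1 − 2Q = 0.9, giving −¼ ln(0.9) = 0.026340.
d = 0.081259 + 0.026340 = 0.107599.

0.108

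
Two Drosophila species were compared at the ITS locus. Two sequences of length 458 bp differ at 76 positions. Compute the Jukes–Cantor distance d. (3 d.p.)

p = 76/458 ≈ 0.165939.
d = −(3/4) ln(1 − 4p/3) = −0.75 ln(1 − 0.221252) = −0.75 ln(0.778748)
  = −0.75 × (-0.250068) = 0.187551 substitutions/site.

0.188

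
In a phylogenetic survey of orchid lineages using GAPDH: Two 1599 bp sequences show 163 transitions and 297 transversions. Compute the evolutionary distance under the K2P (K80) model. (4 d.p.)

0.3629

P = 163/1599 ≈ 0.101939 and Q = 297/1599 ≈ 0.185741.
Under the Kimura two-parameter model, d = −½ ln(1 − 2P − Q) − ¼ ln(1 − 2Q).
1 − 2P − Q = 0.610381, giving −½ ln(0.610381) = 0.246836.
1 − 2Q = 0.628518, giving −¼ ln(0.628518) = 0.116098.
d = 0.246836 + 0.116098 = 0.362934.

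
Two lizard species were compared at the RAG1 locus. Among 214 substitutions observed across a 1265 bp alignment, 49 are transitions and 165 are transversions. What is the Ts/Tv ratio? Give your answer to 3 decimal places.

R = 49/165 = 0.296969… ≈ 0.297 (to 3 d.p.).

0.297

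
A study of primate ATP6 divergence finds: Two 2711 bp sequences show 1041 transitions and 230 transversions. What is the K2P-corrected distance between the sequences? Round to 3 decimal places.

P = 1041/2711 ≈ 0.383991 and Q = 230/2711 ≈ 0.08484.
Under the Kimura two-parameter model, d = −½ ln(1 − 2P − Q) − ¼ ln(1 − 2Q).
1 − 2P − Q = 0.147178, giving −½ ln(0.147178) = 0.958056.
1 − 2Q = 0.83032, giving −¼ ln(0.83032) = 0.046486.
d = 0.958056 + 0.046486 = 1.004542.

1.005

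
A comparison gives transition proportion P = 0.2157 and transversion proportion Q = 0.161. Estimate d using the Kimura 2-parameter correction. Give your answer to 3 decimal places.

Under the Kimura two-parameter model, d = −½ ln(1 − 2P − Q) − ¼ ln(1 − 2Q).
1 − 2P − Q = 0.4076, giving −½ ln(0.4076) = 0.448734.
1 − 2Q = 0.678, giving −¼ ln(0.678) = 0.097152.
d = 0.448734 + 0.097152 = 0.545886.

0.546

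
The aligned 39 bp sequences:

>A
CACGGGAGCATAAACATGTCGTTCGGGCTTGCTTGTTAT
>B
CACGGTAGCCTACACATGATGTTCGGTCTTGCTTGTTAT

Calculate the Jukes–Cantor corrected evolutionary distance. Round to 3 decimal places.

The sequences differ at 6 of 39 sites (6, 10, 13, 19, 20, 27), so p = 6/39 ≈ 0.153846.
d = −(3/4) ln(1 − 4p/3) = −0.75 ln(1 − 0.205128) = −0.75 ln(0.794872)
  = −0.75 × (-0.229574) = 0.172181 substitutions/site.

0.172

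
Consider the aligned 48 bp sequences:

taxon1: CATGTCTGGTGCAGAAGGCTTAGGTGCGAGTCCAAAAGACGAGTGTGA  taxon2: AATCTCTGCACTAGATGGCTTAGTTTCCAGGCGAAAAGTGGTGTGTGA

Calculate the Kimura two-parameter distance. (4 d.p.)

Of 48 sites, 1 differences are transitions and 14 are transversions, so P = 1/48 ≈ 0.020833 and Q = 14/48 ≈ 0.291667.
Under the Kimura two-parameter model, d = −½ ln(1 − 2P − Q) − ¼ ln(1 − 2Q).
1 − 2P − Q = 0.666667, giving −½ ln(0.666667) = 0.202732.
1 − 2Q = 0.416666, giving −¼ ln(0.416666) = 0.218868.
d = 0.202732 + 0.218868 = 0.421600.

0.4216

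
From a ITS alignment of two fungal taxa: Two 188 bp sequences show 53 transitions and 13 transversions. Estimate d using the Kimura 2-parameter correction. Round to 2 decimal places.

0.54

P = 53/188 ≈ 0.281915 and Q = 13/188 ≈ 0.069149.
Under the Kimura two-parameter model, d = −½ ln(1 − 2P − Q) − ¼ ln(1 − 2Q).
1 − 2P − Q = 0.367021, giving −½ ln(0.367021) = 0.501168.
1 − 2Q = 0.861702, giving −¼ ln(0.861702) = 0.037211.
d = 0.501168 + 0.037211 = 0.538379.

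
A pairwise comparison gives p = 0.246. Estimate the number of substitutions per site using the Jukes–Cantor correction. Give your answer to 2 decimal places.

0.30

d = −(3/4) ln(1 − 4p/3) = −0.75 ln(1 − 0.328) = −0.75 ln(0.672)
  = −0.75 × (-0.397497) = 0.298123 substitutions/site.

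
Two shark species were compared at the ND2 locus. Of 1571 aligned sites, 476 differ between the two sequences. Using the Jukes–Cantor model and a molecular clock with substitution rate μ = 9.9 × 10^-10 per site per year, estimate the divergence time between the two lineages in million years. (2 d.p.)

p = 476/1571 ≈ 0.302992.
d = −(3/4) ln(1 − 4p/3) = −0.75 ln(1 − 0.403989) = −0.75 ln(0.596011)
  = −0.75 × (-0.517496) = 0.388122 substitutions/site.
Under a molecular clock d = 2μt, so t = d/(2μ) = 0.388122 / (2 × 9.9 × 10^-10) = 196.02 million years.

196.02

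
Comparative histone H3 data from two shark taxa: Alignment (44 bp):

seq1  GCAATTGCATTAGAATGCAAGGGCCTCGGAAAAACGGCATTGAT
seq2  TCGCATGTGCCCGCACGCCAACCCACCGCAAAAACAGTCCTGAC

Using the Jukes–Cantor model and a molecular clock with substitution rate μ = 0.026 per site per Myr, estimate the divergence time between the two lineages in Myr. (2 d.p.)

17.22

The sequences differ at 23 of 44 sites, so p = 23/44 ≈ 0.522727.
d = −(3/4) ln(1 − 4p/3) = −0.75 ln(1 − 0.696969) = −0.75 ln(0.303031)
  = −0.75 × (-1.193920) = 0.895440 substitutions/site.
Under a molecular clock d = 2μt, so t = d/(2μ) = 0.895440 / (2 × 0.026) = 17.22 Myr.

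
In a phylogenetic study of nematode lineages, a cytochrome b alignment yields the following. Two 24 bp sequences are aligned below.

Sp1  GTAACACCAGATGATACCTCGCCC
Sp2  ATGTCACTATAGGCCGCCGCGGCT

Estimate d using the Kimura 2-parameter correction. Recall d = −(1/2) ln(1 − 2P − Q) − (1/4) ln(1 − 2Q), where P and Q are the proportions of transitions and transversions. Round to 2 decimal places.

Of 24 sites, 6 differences are transitions and 6 are transversions, so P = 6/24 = 0.25 and Q = 6/24 = 0.25.
Under the Kimura two-parameter model, d = −½ ln(1 − 2P − Q) − ¼ ln(1 − 2Q).
1 − 2P − Q = 0.25, giving −½ ln(0.25) = 0.693147.
1 − 2Q = 0.5, giving −¼ ln(0.5) = 0.173287.
d = 0.693147 + 0.173287 = 0.866434.

0.87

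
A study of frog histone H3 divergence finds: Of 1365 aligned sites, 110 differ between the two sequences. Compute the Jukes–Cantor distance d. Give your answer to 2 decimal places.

0.09

p = 110/1365 ≈ 0.080586.
d = −(3/4) ln(1 − 4p/3) = −0.75 ln(1 − 0.107448) = −0.75 ln(0.892552)
  = −0.75 × (-0.113671) = 0.085253 substitutions/site.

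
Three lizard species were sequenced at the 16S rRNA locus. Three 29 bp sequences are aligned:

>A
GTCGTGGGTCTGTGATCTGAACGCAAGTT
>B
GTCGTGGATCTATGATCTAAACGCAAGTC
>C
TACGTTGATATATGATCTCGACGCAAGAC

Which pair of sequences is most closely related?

A and B

A–B: 4/29 differ, p = 0.138, d = 0.152.
A–C: 10/29 differ, p = 0.345, d = 0.462.
B–C: 7/29 differ, p = 0.241, d = 0.291.
The smallest distance is between A and B.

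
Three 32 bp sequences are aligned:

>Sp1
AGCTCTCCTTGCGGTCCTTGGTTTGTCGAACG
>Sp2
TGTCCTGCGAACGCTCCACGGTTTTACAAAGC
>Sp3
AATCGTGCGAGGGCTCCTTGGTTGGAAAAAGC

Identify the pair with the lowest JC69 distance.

Sp2 and Sp3

Sp1–Sp2: 15/32 differ, p = 0.469, d = 0.736.
Sp1–Sp3: 15/32 differ, p = 0.469, d = 0.736.
Sp2–Sp3: 10/32 differ, p = 0.313, d = 0.404.
The smallest distance is between Sp2 and Sp3.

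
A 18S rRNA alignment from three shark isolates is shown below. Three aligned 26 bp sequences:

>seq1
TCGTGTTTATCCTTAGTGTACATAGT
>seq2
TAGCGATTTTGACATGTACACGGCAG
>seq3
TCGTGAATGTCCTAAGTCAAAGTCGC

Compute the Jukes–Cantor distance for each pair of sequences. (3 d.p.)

seq1–seq2: 16/26 sites differ → p ≈ 0.615385, d = −0.75 ln(1 − 0.820513) = 1.288239 ≈ 1.288.
seq1–seq3: 10/26 sites differ → p ≈ 0.384615, d = −0.75 ln(1 − 0.51282) = 0.539341 ≈ 0.539.
seq2–seq3: 14/26 sites differ → p ≈ 0.538462, d = −0.75 ln(1 − 0.717949) = 0.949251 ≈ 0.949.

d(seq1,seq2) = 1.288, d(seq1,seq3) = 0.539, d(seq2,seq3) = 0.949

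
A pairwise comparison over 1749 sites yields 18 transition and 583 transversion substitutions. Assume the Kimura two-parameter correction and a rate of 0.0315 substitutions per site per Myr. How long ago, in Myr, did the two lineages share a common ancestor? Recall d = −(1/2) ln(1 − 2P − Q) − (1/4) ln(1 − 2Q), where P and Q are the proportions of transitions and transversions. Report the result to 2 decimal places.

7.83

P = 18/1749 ≈ 0.010292 and Q = 583/1749 ≈ 0.333333.
Under the Kimura two-parameter model, d = −½ ln(1 − 2P − Q) − ¼ ln(1 − 2Q).
1 − 2P − Q = 0.646083, giving −½ ln(0.646083) = 0.218414.
1 − 2Q = 0.333334, giving −¼ ln(0.333334) = 0.274653.
d = 0.218414 + 0.274653 = 0.493067.
Under a molecular clock d = 2μt, so t = d/(2μ) = 0.493067 / (2 × 0.0315) = 7.83 Myr.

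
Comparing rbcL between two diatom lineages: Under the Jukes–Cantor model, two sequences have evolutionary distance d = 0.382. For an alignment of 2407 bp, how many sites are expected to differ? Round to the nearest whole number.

Invert JC69: p = (3/4)(1 − e^(−4d/3)) = 0.75 × (1 − e^(-0.509333)) = 0.75 × (1 − 0.600896) = 0.299328.
Expected differing sites = pL ≈ 0.299328 × 2407 = 720.482496 ≈ 720.

720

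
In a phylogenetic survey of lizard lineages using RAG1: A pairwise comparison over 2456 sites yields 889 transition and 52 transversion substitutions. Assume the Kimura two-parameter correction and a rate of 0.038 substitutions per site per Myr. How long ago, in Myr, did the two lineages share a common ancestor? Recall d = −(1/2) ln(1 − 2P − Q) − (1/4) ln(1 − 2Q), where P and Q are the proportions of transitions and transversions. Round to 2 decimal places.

P = 889/2456 ≈ 0.361971 and Q = 52/2456 ≈ 0.021173.
Under the Kimura two-parameter model, d = −½ ln(1 − 2P − Q) − ¼ ln(1 − 2Q).
1 − 2P − Q = 0.254885, giving −½ ln(0.254885) = 0.683471.
1 − 2Q = 0.957654, giving −¼ ln(0.957654) = 0.010817.
d = 0.683471 + 0.010817 = 0.694288.
Under a molecular clock d = 2μt, so t = d/(2μ) = 0.694288 / (2 × 0.038) = 9.14 Myr.

9.14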